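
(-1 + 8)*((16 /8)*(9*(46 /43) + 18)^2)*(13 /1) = 138920.83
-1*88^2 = -7744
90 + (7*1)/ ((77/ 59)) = 1049/ 11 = 95.36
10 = 10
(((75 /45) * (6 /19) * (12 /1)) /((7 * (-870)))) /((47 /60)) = -0.00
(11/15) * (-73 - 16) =-979/15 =-65.27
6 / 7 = 0.86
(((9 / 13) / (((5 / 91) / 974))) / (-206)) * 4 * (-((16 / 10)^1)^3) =62834688 / 64375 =976.07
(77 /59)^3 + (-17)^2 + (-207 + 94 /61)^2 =32482687051875 /764215259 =42504.63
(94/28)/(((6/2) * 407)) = 47/17094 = 0.00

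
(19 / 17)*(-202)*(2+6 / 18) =-26866 / 51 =-526.78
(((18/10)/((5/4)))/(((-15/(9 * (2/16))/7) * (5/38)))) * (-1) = 3591/625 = 5.75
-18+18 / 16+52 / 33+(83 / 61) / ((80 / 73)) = -2263843 / 161040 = -14.06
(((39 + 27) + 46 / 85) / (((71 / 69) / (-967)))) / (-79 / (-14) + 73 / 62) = -10236575937 / 1116475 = -9168.66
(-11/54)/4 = -11/216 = -0.05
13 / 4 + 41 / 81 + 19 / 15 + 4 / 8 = 8947 / 1620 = 5.52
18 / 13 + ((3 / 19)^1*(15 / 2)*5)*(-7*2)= -20133 / 247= -81.51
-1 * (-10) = 10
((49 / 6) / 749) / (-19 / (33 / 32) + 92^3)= 77 / 5498964544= 0.00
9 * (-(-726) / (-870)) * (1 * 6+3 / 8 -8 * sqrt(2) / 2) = -55539 / 1160+4356 * sqrt(2) / 145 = -5.39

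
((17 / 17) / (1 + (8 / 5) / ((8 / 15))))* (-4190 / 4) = -2095 / 8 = -261.88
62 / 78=31 / 39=0.79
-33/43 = -0.77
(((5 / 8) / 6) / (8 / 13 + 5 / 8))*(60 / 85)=130 / 2193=0.06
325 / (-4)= -325 / 4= -81.25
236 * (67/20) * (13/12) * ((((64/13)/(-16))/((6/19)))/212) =-75107/19080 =-3.94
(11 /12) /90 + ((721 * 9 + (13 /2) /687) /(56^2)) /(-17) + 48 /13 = 3.58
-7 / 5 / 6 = -7 / 30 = -0.23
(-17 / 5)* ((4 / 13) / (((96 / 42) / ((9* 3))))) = -3213 / 260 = -12.36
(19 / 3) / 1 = 19 / 3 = 6.33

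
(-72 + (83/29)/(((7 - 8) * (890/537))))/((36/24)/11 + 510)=-6977267/48277605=-0.14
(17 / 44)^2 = 0.15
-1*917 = -917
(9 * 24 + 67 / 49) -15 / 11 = 216.00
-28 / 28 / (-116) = 1 / 116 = 0.01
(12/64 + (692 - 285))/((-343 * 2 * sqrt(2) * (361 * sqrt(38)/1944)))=-1583145 * sqrt(19)/18821096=-0.37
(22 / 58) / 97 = 11 / 2813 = 0.00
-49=-49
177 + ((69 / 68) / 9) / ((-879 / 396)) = 881384 / 4981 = 176.95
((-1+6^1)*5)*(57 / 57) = 25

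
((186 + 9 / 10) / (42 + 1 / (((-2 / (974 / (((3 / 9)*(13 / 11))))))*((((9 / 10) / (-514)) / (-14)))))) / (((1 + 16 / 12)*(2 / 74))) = -1155843 / 3854880820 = -0.00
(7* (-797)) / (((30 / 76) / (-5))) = 212002 / 3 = 70667.33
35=35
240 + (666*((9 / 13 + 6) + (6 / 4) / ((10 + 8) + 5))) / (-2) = -2010.26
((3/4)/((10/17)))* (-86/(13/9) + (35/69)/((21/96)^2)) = -2611897/41860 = -62.40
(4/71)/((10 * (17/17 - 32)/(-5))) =0.00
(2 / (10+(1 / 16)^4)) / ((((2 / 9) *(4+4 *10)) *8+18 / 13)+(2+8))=3833856 / 1717701181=0.00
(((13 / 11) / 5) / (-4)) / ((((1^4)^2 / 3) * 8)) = -39 / 1760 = -0.02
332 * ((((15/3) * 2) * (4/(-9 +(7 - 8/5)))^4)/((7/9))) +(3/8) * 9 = 265737781/40824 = 6509.35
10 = 10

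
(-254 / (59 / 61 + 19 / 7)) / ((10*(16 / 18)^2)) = -8.73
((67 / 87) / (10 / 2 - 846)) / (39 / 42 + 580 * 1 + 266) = -938 / 867541119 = -0.00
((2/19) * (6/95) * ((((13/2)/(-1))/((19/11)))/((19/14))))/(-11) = 1092/651605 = 0.00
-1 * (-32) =32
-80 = -80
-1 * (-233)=233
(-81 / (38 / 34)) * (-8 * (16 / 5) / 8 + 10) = -46818 / 95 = -492.82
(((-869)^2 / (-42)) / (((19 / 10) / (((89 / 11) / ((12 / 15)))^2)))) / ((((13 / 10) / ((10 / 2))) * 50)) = -6179370125 / 82992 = -74457.42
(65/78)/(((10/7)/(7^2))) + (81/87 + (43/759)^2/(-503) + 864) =30033853870399/33613174188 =893.51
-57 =-57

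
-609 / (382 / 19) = -30.29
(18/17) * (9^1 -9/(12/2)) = 135/17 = 7.94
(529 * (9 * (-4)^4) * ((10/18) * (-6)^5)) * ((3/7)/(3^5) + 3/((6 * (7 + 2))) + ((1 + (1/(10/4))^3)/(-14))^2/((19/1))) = -6636934146048/21875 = -303402703.82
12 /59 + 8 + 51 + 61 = 7092 /59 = 120.20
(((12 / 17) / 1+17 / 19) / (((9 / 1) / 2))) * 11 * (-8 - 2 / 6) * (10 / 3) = -2843500 / 26163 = -108.68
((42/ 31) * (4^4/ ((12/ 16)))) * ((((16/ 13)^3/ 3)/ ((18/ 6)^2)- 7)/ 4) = -1473515008/ 1838889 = -801.31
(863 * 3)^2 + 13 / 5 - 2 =33514608 / 5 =6702921.60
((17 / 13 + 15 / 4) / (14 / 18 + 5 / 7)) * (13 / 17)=2.59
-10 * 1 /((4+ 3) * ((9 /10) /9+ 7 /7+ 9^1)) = -100 /707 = -0.14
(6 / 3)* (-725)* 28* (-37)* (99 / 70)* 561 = 1191866940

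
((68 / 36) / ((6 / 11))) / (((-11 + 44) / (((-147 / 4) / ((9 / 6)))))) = -833 / 324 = -2.57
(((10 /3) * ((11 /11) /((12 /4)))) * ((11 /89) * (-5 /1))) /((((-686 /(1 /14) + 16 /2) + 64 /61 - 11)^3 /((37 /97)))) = 0.00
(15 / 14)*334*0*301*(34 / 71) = 0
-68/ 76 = -17/ 19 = -0.89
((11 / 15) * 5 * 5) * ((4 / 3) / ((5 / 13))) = 572 / 9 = 63.56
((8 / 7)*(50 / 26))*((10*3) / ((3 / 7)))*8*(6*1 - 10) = -64000 / 13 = -4923.08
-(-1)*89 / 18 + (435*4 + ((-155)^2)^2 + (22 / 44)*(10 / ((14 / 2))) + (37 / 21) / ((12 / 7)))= 145454997665 / 252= 577202371.69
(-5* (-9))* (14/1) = 630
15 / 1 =15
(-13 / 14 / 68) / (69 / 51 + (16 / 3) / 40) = -195 / 21224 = -0.01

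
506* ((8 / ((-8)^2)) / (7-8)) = -253 / 4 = -63.25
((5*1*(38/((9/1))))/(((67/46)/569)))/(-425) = -994612/51255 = -19.41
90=90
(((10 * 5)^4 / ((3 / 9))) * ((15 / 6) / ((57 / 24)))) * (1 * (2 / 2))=375000000 / 19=19736842.11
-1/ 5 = -0.20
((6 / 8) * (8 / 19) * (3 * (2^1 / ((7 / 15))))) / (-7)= -540 / 931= -0.58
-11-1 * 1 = -12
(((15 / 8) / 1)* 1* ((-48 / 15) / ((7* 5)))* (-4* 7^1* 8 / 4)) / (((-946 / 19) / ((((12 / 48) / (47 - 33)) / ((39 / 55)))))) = -19 / 3913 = -0.00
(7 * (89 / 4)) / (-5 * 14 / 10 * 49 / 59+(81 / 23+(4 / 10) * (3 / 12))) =-603865 / 8498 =-71.06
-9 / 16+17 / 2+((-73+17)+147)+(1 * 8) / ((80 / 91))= 8643 / 80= 108.04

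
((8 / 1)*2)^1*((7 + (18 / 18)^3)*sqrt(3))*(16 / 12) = 512*sqrt(3) / 3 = 295.60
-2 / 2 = -1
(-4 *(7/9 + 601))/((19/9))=-21664/19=-1140.21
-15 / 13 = -1.15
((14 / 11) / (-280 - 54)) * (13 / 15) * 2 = -182 / 27555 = -0.01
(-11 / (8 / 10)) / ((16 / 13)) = -715 / 64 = -11.17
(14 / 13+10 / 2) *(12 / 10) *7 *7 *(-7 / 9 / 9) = -54194 / 1755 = -30.88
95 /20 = 19 /4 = 4.75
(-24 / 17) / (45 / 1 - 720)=8 / 3825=0.00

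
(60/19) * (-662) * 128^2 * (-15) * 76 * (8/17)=312370790400/17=18374752376.47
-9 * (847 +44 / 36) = -7634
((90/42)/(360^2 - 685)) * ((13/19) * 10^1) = 390/3429139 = 0.00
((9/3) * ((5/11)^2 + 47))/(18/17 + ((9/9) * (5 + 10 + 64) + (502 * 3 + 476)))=32368/471295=0.07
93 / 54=31 / 18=1.72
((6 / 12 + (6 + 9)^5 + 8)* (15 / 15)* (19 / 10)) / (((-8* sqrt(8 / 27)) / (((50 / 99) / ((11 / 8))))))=-144282865* sqrt(6) / 2904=-121700.89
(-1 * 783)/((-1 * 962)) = 783/962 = 0.81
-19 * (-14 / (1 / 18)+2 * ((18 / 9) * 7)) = 4256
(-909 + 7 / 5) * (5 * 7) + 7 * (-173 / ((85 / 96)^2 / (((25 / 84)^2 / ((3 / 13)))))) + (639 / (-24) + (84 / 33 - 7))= -17298589067 / 534072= -32389.99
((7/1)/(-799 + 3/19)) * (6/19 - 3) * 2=357/7589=0.05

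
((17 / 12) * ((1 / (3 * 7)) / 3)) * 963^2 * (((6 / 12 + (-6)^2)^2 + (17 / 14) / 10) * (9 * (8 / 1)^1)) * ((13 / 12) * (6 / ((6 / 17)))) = 18052801850421 / 490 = 36842452755.96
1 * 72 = 72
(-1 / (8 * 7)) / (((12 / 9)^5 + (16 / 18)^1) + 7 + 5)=-243 / 232736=-0.00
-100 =-100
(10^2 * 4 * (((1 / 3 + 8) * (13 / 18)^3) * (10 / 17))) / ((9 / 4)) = 109850000 / 334611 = 328.29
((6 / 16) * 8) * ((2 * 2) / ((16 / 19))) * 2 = 57 / 2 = 28.50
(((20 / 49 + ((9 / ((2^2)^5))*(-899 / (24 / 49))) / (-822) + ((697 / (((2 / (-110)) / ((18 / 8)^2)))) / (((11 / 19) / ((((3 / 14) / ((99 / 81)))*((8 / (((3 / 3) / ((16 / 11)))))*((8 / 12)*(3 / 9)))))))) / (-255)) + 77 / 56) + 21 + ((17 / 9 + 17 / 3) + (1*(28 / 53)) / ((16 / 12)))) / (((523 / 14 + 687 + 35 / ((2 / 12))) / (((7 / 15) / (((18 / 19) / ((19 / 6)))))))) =287249102790753643 / 274536577973256192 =1.05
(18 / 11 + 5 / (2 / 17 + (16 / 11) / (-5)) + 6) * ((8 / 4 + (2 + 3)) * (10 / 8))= -1323595 / 7128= -185.69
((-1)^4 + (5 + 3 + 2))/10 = 11/10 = 1.10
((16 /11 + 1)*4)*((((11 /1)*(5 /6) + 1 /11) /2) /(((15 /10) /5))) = 18330 /121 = 151.49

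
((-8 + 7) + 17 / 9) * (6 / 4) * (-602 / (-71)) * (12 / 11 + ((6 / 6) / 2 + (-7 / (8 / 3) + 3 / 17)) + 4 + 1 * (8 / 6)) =6046187 / 119493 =50.60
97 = 97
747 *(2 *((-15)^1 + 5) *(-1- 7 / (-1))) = -89640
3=3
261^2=68121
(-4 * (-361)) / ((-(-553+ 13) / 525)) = 12635 / 9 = 1403.89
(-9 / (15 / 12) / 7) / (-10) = 18 / 175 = 0.10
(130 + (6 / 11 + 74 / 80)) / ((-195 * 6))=-0.11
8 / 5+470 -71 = 2003 / 5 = 400.60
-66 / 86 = -33 / 43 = -0.77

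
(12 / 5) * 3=36 / 5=7.20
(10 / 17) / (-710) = -0.00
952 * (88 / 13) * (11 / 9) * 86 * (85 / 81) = 6736428160 / 9477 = 710818.63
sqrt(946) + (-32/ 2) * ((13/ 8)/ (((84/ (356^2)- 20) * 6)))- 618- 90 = -677.03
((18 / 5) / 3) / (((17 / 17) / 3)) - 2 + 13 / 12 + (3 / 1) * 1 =341 / 60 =5.68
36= 36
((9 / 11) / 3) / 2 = 3 / 22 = 0.14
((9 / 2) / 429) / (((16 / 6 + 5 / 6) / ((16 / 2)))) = 24 / 1001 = 0.02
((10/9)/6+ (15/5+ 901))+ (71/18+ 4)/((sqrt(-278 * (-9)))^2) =40721027/45036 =904.19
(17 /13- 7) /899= -74 /11687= -0.01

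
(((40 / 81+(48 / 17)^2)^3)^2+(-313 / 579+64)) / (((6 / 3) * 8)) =11696170376639600870224987449976909 / 508129561312554428809333294608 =23018.09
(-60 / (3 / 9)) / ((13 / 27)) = -4860 / 13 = -373.85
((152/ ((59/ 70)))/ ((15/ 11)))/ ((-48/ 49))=-71687/ 531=-135.00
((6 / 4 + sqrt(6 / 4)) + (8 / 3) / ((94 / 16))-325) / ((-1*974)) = 91099 / 274668-sqrt(6) / 1948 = 0.33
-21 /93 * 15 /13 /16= -105 /6448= -0.02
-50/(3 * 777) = -0.02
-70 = -70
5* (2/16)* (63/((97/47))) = 14805/776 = 19.08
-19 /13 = -1.46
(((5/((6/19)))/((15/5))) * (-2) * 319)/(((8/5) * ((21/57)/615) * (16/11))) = -6492088625/2688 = -2415211.54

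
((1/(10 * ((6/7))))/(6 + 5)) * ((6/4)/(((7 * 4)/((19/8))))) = 19/14080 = 0.00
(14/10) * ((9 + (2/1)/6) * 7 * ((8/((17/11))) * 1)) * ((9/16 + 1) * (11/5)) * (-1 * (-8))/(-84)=-23716/153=-155.01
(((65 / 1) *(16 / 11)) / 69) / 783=1040 / 594297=0.00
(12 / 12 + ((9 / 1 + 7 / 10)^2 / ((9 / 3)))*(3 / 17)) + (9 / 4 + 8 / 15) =23761 / 2550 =9.32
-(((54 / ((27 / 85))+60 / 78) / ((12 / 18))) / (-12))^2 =-308025 / 676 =-455.66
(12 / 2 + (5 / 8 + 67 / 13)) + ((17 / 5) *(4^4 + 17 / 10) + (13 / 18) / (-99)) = 2057028563 / 2316600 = 887.95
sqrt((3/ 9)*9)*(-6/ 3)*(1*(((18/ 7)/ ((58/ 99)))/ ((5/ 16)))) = -28512*sqrt(3)/ 1015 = -48.65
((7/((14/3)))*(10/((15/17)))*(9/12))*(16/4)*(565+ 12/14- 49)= 184518/7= 26359.71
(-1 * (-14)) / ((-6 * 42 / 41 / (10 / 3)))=-205 / 27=-7.59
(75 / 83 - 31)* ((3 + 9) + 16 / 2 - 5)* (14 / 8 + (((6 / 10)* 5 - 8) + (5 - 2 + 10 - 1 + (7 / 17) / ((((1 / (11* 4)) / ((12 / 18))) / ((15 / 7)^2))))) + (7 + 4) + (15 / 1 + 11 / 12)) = -406337170 / 9877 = -41139.74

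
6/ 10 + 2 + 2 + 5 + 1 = 53/ 5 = 10.60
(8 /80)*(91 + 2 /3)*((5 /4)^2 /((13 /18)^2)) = 37125 /1352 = 27.46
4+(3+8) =15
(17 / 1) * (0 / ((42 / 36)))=0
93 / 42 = 31 / 14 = 2.21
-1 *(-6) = 6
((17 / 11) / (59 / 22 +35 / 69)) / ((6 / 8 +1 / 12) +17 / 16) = 0.26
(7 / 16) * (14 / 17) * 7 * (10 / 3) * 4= 1715 / 51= 33.63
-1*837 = -837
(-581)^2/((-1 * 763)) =-48223/109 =-442.41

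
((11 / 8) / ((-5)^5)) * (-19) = 209 / 25000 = 0.01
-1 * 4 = -4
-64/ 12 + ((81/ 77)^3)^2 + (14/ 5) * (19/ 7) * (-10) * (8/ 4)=-97528074792565/ 625267140267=-155.98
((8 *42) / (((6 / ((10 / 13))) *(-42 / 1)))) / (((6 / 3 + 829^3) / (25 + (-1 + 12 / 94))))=-5040 / 116033541767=-0.00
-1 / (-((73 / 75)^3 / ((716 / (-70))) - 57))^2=-912417539062500 / 2973829094106638161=-0.00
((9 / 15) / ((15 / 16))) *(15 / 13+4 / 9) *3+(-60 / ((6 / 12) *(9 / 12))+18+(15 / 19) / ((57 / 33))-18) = -55075013 / 351975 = -156.47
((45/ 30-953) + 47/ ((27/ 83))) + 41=-41365/ 54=-766.02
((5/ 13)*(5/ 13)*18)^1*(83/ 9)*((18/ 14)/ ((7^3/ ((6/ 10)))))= 22410/ 405769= 0.06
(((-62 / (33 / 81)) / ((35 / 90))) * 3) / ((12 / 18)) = -135594 / 77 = -1760.96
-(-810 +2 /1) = 808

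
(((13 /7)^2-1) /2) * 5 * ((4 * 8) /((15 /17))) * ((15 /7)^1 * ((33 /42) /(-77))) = -81600 /16807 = -4.86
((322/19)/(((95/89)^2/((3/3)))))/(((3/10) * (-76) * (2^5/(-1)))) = 1275281/62554080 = 0.02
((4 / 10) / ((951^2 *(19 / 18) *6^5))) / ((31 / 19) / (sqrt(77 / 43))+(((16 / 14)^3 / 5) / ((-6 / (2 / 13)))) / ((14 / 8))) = 1670020352 / 10532835452534131493469+21572708885 *sqrt(3311) / 28087561206757683982584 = 0.00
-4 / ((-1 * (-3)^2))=4 / 9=0.44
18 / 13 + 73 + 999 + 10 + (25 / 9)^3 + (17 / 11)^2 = 1269652534 / 1146717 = 1107.21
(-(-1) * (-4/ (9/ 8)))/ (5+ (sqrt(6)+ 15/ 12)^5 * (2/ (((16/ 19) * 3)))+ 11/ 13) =-15996990783488/ 34674518028729+ 6439964770304 * sqrt(6)/ 34674518028729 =-0.01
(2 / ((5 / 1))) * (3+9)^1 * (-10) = -48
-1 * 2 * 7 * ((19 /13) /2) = -133 /13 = -10.23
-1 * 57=-57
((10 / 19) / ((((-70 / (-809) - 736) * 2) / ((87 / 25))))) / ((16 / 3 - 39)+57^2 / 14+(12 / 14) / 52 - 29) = -0.00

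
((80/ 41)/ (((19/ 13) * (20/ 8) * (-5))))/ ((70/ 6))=-1248/ 136325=-0.01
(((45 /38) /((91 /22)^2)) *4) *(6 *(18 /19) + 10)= 12980880 /2989441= 4.34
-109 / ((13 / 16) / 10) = -17440 / 13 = -1341.54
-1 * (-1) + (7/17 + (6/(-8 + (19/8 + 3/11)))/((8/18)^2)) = -11379/2669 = -4.26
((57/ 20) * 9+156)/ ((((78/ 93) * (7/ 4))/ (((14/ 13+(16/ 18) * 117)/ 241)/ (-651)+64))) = 11291013329/ 1425515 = 7920.66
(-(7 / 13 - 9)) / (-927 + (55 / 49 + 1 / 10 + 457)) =-53900 / 2986113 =-0.02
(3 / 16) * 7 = 21 / 16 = 1.31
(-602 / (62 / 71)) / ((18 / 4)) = -42742 / 279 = -153.20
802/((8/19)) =7619/4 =1904.75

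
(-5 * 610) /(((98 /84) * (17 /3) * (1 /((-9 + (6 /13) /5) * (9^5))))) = 375399293580 /1547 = 242662762.50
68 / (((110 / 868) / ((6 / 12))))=14756 / 55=268.29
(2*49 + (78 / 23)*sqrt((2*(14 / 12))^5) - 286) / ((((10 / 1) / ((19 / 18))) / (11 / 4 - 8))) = 6251 / 60 - 84721*sqrt(21) / 24840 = 88.55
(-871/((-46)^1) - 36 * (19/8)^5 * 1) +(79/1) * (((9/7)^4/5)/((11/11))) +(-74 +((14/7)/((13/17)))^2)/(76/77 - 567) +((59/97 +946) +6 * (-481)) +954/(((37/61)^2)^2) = 7421725179137004561730194041/3028742839763932096798720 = 2450.43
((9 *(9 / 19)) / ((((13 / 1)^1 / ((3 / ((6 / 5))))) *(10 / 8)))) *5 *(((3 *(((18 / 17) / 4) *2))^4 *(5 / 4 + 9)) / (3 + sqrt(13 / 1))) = 32.38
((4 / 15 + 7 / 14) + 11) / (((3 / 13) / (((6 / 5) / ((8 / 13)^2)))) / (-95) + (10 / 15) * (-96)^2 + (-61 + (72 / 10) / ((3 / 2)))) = 14735279 / 7623690102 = 0.00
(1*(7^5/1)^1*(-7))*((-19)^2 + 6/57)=-42483673.11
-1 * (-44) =44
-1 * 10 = -10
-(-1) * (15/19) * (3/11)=45/209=0.22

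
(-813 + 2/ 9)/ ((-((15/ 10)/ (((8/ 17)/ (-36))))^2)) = 117040/ 1896129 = 0.06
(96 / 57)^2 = 1024 / 361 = 2.84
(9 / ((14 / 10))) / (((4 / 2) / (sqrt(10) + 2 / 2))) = 45 / 14 + 45*sqrt(10) / 14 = 13.38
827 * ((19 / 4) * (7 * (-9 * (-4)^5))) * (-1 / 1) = -253419264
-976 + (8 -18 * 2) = -1004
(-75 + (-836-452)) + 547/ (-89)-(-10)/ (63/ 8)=-7669682/ 5607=-1367.88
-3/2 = -1.50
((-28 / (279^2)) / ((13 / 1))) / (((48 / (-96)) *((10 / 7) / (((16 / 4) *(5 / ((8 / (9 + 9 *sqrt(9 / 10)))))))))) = 49 *sqrt(10) / 187395 + 98 / 112437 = 0.00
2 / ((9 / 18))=4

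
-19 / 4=-4.75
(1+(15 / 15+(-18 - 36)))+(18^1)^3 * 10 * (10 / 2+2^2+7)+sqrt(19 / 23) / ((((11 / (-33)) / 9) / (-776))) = 20952 * sqrt(437) / 23+933068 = 952111.13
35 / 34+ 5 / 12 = 295 / 204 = 1.45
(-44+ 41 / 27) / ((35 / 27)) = -1147 / 35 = -32.77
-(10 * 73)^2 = -532900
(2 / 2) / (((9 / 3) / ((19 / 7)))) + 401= 8440 / 21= 401.90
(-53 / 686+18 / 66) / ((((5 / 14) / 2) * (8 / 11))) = 295 / 196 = 1.51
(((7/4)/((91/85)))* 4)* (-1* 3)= -255/13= -19.62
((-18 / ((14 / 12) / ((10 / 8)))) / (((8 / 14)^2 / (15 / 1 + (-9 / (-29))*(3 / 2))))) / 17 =-847665 / 15776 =-53.73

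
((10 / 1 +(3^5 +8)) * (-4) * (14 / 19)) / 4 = -3654 / 19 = -192.32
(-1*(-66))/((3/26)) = 572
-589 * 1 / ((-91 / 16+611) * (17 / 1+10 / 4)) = -0.05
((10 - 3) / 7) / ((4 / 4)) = 1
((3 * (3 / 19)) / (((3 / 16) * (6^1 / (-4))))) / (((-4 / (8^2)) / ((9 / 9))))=512 / 19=26.95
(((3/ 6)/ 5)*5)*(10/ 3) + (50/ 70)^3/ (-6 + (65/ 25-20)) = 66260/ 40131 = 1.65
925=925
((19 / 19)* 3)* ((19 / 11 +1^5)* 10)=900 / 11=81.82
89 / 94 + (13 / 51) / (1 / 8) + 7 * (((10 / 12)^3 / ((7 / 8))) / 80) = 3.04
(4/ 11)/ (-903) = -4/ 9933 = -0.00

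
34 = 34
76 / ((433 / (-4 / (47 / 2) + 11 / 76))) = -91 / 20351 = -0.00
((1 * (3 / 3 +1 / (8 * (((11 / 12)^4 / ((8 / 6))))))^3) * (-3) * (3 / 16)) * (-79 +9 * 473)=-111429635168051073 / 25107427013768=-4438.11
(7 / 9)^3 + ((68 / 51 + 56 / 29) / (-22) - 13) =-2948252 / 232551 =-12.68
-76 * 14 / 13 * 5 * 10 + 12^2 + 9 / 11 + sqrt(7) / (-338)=-564491 / 143-sqrt(7) / 338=-3947.50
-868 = -868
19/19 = 1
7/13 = 0.54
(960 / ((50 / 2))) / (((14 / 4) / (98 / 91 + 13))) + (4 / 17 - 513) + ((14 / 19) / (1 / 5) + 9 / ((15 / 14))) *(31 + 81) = 146246463 / 146965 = 995.11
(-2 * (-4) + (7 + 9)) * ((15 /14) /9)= 20 /7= 2.86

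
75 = 75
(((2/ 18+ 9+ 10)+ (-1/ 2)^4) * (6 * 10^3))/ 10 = 69025/ 6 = 11504.17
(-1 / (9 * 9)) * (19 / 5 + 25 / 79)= -542 / 10665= -0.05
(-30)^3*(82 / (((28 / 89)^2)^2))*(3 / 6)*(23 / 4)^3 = -105633378099428625 / 4917248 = -21482214868.85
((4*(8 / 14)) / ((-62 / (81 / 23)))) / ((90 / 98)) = -504 / 3565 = -0.14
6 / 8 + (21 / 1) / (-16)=-9 / 16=-0.56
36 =36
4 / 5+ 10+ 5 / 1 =79 / 5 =15.80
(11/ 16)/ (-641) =-11/ 10256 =-0.00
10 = 10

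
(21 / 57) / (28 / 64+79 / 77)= 8624 / 34257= 0.25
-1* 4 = -4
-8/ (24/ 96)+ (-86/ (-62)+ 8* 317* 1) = 77667/ 31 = 2505.39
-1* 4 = -4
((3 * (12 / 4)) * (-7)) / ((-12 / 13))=273 / 4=68.25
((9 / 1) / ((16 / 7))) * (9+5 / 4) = 2583 / 64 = 40.36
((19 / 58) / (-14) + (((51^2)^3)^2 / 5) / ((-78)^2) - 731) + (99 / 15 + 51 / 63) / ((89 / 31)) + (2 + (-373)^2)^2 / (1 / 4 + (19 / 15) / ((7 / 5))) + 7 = 45218834170746992125173263 / 4442584965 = 10178496196920117.23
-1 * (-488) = 488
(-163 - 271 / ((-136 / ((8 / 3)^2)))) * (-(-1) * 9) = -1339.47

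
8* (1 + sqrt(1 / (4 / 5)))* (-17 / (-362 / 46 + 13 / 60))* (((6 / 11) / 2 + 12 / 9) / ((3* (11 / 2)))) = 6631360 / 3833643 + 3315680* sqrt(5) / 3833643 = 3.66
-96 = -96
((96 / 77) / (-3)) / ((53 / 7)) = -32 / 583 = -0.05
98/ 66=49/ 33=1.48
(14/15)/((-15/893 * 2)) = -6251/225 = -27.78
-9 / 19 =-0.47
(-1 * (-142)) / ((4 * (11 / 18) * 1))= 639 / 11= 58.09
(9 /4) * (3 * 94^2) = 59643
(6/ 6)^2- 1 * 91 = -90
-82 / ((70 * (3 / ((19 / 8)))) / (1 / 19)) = -41 / 840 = -0.05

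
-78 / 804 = -13 / 134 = -0.10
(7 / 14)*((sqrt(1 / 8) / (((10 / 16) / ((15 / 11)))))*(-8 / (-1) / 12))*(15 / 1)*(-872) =-26160*sqrt(2) / 11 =-3363.26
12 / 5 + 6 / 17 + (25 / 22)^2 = 166381 / 41140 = 4.04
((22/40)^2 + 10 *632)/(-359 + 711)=2528121/140800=17.96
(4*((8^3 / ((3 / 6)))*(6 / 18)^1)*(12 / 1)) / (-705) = -16384 / 705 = -23.24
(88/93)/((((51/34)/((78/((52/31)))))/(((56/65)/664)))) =616/16185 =0.04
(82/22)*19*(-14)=-10906/11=-991.45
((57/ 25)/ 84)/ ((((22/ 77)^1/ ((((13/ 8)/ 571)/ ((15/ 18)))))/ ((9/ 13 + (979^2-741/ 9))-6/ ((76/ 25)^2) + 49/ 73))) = 310.92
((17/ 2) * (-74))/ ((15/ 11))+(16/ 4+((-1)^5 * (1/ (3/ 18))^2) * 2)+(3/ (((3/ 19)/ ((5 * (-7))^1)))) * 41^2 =-1118394.27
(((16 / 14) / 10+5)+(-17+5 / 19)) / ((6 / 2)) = -7729 / 1995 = -3.87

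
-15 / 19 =-0.79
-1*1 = -1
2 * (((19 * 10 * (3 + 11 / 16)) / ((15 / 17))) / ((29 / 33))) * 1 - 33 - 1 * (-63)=213107 / 116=1837.13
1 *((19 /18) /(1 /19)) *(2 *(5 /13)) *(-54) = -833.08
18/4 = 9/2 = 4.50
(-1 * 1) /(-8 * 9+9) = 1 /63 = 0.02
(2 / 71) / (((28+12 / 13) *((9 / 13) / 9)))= 169 / 13348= 0.01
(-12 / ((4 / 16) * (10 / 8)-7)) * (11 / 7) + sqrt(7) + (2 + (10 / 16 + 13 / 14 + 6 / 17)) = sqrt(7) + 685165 / 101864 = 9.37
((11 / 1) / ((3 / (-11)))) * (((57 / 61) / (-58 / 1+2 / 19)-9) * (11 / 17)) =24400981 / 103700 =235.30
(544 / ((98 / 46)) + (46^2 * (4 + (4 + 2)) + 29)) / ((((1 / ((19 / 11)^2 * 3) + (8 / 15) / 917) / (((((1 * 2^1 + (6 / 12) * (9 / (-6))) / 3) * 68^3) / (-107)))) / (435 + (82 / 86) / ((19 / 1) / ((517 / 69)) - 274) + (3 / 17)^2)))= -101706699817.96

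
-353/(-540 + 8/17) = 6001/9172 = 0.65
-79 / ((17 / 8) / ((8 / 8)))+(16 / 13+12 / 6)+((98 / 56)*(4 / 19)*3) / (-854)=-17390299 / 512278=-33.95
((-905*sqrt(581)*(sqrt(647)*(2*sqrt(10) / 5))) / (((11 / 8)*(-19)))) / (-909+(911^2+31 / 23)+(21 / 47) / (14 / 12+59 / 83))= 266098960*sqrt(3759070) / 15920347886331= 0.03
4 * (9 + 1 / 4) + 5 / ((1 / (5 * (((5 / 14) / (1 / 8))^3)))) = 212691 / 343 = 620.09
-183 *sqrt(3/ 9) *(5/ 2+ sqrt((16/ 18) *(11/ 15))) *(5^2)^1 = -7625 *sqrt(3)/ 2 - 610 *sqrt(110)/ 3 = -8736.02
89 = 89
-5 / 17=-0.29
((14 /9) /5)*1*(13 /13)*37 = 518 /45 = 11.51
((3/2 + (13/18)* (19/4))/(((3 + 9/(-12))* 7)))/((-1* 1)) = -355/1134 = -0.31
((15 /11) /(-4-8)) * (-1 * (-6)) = -15 /22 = -0.68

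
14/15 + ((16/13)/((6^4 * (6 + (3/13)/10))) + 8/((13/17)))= 46975952/4122495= 11.40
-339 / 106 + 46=4537 / 106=42.80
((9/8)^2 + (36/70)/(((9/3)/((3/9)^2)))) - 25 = -159367/6720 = -23.72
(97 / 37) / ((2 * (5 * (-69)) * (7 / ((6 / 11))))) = -0.00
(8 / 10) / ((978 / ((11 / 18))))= 11 / 22005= 0.00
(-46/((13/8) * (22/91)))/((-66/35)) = 22540/363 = 62.09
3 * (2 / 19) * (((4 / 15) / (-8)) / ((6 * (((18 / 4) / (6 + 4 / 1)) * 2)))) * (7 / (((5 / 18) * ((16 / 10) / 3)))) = -7 / 76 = -0.09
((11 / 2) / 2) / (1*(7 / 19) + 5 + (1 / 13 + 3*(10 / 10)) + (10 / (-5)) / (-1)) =0.26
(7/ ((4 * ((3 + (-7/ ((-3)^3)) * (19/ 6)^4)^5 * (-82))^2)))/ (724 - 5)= 1204108755443813786411829852646518712380162048/ 1433700103068634243342231578358643227132484031911646334685222117711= 0.00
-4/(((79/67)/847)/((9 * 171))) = -349346844/79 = -4422111.95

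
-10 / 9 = -1.11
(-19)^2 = 361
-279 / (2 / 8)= -1116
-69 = -69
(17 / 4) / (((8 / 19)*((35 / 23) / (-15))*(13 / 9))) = -200583 / 2912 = -68.88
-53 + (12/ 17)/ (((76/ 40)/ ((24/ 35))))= -119257/ 2261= -52.75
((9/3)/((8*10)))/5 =3/400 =0.01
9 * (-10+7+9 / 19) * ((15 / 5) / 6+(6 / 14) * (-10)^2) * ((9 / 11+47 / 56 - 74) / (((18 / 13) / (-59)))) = -62241454041 / 20482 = -3038836.74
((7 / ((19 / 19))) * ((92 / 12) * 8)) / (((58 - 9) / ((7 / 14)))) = 92 / 21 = 4.38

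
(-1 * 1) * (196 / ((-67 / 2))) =392 / 67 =5.85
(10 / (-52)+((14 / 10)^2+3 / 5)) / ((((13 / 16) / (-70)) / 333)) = -57398544 / 845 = -67927.27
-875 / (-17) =875 / 17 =51.47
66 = 66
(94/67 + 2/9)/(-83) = -0.02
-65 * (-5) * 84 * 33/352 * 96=245700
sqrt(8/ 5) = 2 * sqrt(10)/ 5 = 1.26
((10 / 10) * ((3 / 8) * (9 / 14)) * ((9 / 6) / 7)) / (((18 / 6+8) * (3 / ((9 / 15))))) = 81 / 86240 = 0.00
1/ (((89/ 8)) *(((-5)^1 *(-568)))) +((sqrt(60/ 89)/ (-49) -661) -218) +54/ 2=-26918939/ 31595 -2 *sqrt(1335)/ 4361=-852.02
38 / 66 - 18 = -17.42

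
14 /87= 0.16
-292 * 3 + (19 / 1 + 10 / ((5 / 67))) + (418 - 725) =-1030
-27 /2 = -13.50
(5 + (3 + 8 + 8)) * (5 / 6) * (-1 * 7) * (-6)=840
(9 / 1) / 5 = 9 / 5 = 1.80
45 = 45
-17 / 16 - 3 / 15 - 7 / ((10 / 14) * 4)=-297 / 80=-3.71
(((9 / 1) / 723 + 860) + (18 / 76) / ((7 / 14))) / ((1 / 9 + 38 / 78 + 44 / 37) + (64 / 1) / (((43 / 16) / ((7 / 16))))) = 366725040201 / 5202032477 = 70.50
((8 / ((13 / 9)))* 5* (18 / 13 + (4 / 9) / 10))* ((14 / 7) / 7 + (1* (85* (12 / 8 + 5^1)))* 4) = 103476736 / 1183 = 87469.77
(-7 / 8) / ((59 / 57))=-399 / 472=-0.85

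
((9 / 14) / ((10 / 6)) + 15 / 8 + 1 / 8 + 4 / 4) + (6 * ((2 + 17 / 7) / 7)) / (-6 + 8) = 2589 / 490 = 5.28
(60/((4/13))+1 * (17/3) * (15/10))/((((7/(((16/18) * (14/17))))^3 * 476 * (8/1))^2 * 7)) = 3334144/1271570803999450983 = 0.00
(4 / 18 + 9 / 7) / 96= 95 / 6048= 0.02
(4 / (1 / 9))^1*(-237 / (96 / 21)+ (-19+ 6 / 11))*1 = -222705 / 88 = -2530.74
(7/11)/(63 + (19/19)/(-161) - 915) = -1127/1508903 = -0.00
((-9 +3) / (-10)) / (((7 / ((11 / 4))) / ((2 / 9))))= 11 / 210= 0.05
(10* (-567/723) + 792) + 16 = 192838/241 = 800.16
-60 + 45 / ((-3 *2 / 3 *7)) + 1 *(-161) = -3139 / 14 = -224.21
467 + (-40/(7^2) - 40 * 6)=11083/49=226.18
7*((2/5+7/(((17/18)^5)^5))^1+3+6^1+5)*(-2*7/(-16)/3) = 2569617669063857835717229769288259/28853137061742011894697849955285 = 89.06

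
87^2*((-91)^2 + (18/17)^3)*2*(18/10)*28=31044940825752/4913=6318937680.80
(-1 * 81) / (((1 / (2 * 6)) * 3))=-324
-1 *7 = -7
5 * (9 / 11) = 45 / 11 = 4.09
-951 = -951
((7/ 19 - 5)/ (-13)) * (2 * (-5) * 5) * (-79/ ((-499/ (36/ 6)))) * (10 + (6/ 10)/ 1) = -22107360/ 123253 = -179.37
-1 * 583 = -583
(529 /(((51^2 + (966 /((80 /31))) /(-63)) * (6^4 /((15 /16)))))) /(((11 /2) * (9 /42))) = 92575 /739903032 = 0.00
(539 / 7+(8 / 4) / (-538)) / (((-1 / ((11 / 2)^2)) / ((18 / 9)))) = -1253076 / 269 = -4658.28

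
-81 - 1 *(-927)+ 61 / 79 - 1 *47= 63182 / 79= 799.77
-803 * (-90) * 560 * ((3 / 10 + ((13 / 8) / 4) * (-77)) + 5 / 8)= -1228553865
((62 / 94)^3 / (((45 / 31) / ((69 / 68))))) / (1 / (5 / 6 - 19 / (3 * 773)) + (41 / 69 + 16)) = 1869652564643 / 165977529751340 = 0.01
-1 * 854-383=-1237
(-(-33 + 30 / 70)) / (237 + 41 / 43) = 2451 / 17906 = 0.14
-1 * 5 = -5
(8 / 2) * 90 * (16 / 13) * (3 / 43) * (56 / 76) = 241920 / 10621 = 22.78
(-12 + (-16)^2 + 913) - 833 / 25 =28092 / 25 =1123.68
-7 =-7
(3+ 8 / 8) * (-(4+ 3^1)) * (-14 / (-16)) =-49 / 2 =-24.50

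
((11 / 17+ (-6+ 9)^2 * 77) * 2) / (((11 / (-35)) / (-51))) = 225120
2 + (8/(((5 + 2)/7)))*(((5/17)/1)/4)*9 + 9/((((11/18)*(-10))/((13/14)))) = 77579/13090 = 5.93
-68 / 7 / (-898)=34 / 3143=0.01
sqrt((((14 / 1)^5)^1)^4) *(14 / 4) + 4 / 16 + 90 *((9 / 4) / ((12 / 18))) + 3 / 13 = 13161086805363 / 13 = 1012391292720.23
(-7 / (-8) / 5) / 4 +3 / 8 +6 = 1027 / 160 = 6.42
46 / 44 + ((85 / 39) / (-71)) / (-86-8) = 1497112 / 1431573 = 1.05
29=29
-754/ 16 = -377/ 8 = -47.12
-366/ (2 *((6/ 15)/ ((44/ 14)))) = -10065/ 7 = -1437.86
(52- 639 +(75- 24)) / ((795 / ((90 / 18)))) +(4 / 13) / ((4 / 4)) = -3.06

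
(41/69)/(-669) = -41/46161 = -0.00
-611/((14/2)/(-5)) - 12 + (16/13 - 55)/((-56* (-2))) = 617269/1456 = 423.95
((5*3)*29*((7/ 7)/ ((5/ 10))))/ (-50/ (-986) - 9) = -214455/ 2206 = -97.21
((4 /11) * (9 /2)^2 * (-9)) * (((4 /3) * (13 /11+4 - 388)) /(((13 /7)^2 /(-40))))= -8022460320 /20449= -392315.53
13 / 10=1.30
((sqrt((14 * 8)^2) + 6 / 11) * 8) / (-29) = -9904 / 319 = -31.05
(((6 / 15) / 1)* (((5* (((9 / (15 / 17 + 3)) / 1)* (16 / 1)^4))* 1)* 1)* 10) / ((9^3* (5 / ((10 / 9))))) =22282240 / 24057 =926.23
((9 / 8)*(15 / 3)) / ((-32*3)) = -15 / 256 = -0.06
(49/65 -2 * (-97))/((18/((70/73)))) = 88613/8541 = 10.38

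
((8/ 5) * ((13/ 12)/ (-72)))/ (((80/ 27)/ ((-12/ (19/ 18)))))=351/ 3800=0.09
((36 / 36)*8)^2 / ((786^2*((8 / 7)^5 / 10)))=84035 / 158155776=0.00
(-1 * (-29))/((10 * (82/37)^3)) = 1468937/5513680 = 0.27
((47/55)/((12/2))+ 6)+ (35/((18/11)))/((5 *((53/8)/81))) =1022191/17490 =58.44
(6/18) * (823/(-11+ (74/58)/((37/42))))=-23867/831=-28.72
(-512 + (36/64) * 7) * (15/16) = -121935/256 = -476.31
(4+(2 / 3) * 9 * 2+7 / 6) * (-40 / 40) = -103 / 6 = -17.17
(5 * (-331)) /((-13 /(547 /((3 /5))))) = 4526425 /39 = 116062.18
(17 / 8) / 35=0.06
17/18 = 0.94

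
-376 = -376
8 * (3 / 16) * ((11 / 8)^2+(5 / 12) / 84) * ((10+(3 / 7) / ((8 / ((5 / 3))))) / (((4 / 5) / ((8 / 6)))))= 21591475 / 451584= 47.81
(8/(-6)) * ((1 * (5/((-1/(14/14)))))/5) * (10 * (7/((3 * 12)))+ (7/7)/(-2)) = 52/27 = 1.93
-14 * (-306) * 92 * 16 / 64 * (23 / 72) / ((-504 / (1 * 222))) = -332741 / 24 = -13864.21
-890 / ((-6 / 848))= 377360 / 3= 125786.67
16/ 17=0.94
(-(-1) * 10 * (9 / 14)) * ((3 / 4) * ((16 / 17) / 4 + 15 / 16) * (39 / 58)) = 57915 / 15232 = 3.80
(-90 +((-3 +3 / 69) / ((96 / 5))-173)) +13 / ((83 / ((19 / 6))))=-4011313 / 15272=-262.66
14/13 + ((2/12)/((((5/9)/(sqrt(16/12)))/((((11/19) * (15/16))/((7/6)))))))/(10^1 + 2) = 33 * sqrt(3)/4256 + 14/13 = 1.09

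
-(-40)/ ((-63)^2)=40/ 3969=0.01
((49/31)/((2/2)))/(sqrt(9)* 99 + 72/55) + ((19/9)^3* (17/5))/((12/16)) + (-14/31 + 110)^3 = 780769055534573221/593868838455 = 1314716.32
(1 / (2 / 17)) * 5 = 85 / 2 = 42.50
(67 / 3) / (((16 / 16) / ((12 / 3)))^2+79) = 1072 / 3795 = 0.28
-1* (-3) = 3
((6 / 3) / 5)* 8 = 16 / 5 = 3.20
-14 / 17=-0.82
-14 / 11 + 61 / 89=-575 / 979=-0.59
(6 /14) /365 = 3 /2555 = 0.00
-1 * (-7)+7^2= 56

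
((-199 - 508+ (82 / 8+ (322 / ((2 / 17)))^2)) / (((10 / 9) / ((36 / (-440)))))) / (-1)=2426913009 / 4400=551571.14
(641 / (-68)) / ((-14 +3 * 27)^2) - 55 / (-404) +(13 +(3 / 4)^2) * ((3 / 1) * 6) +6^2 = 17281025681 / 61660904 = 280.26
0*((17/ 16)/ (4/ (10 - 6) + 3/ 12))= 0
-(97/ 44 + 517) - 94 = -26981/ 44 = -613.20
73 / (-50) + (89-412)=-16223 / 50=-324.46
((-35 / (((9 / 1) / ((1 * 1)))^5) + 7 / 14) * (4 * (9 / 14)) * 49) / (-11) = -412853 / 72171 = -5.72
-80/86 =-40/43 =-0.93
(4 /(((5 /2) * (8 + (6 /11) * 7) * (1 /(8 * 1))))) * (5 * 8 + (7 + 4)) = 55.24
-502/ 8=-251/ 4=-62.75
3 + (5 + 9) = 17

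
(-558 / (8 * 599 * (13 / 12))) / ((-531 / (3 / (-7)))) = -279 / 3216031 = -0.00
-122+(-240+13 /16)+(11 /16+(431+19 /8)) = 583 /8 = 72.88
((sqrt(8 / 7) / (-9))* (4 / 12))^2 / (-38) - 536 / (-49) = 7424108 / 678699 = 10.94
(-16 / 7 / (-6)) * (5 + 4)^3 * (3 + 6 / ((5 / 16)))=215784 / 35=6165.26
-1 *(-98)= 98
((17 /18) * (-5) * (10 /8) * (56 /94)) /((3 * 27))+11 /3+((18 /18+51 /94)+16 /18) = 207452 /34263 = 6.05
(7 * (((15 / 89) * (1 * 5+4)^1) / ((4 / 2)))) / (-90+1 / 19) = -17955 / 304202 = -0.06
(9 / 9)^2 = 1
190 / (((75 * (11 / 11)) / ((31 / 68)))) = 589 / 510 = 1.15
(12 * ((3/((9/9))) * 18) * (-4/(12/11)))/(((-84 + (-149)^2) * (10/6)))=-7128/110585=-0.06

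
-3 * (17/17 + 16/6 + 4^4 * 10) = -7691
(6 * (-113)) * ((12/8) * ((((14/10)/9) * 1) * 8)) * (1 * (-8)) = 10124.80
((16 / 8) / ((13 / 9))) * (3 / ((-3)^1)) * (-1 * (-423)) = -7614 / 13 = -585.69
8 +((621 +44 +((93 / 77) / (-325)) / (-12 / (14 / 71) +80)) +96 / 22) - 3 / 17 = 677.19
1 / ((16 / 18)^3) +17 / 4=2905 / 512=5.67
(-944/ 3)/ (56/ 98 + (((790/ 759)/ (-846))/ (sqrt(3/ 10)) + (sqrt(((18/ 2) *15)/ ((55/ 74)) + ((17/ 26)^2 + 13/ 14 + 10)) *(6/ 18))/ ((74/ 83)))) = 4081851918144/ (-2422521 *sqrt(773514511)- 7412564016 + 5319860 *sqrt(30)) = -54.60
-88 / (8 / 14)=-154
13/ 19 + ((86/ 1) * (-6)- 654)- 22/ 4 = -44643/ 38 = -1174.82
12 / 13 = 0.92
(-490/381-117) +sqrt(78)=-45067/381 +sqrt(78)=-109.45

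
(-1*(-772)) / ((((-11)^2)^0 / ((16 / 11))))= 12352 / 11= 1122.91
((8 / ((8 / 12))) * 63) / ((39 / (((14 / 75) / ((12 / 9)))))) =882 / 325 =2.71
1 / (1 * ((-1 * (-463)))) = 1 / 463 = 0.00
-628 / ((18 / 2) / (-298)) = 187144 / 9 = 20793.78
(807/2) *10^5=40350000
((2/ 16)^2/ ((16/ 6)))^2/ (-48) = -3/ 4194304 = -0.00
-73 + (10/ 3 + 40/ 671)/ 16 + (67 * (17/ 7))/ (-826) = -3397934935/ 46556664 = -72.98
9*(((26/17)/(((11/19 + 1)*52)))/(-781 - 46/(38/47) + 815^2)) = 0.00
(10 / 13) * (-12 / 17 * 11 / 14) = -660 / 1547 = -0.43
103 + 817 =920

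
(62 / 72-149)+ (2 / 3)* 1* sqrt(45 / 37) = -5333 / 36+ 2* sqrt(185) / 37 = -147.40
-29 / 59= -0.49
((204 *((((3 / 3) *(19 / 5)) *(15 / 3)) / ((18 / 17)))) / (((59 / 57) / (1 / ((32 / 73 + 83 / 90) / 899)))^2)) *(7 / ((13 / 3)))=1244747530410180658200 / 516567656059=2409650538.14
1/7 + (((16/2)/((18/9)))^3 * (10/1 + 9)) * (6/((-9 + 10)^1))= 51073/7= 7296.14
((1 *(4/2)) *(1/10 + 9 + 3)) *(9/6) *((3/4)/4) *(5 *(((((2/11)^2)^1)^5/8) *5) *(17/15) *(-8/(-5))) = 1632/1071794405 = 0.00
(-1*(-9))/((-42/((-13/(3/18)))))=16.71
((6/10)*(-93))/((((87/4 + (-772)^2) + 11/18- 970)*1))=-10044/107106545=-0.00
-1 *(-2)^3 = 8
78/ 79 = 0.99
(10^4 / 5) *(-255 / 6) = -85000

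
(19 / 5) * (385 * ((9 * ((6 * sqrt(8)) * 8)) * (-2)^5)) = -40449024 * sqrt(2) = -57203558.33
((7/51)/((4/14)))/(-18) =-49/1836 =-0.03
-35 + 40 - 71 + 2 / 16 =-527 / 8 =-65.88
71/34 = 2.09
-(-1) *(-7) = -7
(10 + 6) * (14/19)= 224/19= 11.79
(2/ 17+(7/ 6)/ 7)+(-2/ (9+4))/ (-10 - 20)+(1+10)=74849/ 6630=11.29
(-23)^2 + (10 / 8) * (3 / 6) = 4237 / 8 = 529.62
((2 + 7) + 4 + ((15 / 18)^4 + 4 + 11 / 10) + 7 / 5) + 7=34969 / 1296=26.98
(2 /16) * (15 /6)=5 /16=0.31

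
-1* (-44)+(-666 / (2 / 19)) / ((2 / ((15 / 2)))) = -23682.25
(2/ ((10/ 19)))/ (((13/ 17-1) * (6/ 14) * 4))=-2261/ 240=-9.42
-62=-62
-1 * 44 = -44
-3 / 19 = -0.16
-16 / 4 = -4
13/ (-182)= -1/ 14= -0.07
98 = 98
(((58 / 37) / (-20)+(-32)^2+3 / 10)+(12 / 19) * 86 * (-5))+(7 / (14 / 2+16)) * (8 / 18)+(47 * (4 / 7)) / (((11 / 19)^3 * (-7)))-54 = 32221337285077 / 47453670495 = 679.01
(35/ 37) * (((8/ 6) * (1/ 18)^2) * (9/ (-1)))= -35/ 999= -0.04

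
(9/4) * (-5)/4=-45/16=-2.81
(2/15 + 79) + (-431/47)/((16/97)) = 265519/11280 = 23.54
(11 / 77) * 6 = 6 / 7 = 0.86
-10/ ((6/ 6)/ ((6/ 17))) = -60/ 17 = -3.53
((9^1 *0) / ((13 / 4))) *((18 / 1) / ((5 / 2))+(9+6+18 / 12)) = 0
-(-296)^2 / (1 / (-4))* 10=3504640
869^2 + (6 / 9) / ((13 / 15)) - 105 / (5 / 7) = 9815192 / 13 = 755014.77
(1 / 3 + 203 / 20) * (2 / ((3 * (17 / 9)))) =37 / 10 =3.70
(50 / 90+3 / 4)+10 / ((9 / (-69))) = -2713 / 36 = -75.36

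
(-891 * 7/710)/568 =-6237/403280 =-0.02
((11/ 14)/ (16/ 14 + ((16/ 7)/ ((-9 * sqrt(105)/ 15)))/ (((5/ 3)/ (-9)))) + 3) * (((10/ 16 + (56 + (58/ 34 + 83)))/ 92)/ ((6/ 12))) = 9.98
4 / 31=0.13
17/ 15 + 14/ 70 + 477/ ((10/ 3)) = 4333/ 30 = 144.43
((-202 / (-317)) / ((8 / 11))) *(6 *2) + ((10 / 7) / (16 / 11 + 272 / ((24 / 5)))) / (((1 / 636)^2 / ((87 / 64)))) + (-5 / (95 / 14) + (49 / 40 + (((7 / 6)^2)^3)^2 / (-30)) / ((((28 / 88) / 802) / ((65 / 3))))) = 27268410102161096407001 / 396056393753868288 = 68849.82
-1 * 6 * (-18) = 108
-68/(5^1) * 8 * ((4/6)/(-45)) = 1088/675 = 1.61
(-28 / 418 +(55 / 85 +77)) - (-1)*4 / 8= 554837 / 7106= 78.08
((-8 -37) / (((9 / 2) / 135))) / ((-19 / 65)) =87750 / 19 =4618.42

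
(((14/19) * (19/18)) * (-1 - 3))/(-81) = 28/729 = 0.04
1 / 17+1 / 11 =28 / 187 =0.15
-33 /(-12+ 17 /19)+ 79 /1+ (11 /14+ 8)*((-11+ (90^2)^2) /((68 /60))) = 25541644784203 /50218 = 508615332.83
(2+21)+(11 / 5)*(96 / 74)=25.85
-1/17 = -0.06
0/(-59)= 0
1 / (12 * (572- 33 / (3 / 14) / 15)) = 0.00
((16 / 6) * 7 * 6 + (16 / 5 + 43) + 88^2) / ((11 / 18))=711198 / 55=12930.87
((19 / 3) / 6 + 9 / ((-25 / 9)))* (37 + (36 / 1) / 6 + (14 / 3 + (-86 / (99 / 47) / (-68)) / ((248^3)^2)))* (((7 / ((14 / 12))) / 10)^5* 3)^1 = -66048810749970087422511 / 2719140877877248000000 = -24.29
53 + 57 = 110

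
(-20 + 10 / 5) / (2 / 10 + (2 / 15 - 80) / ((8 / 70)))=540 / 20959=0.03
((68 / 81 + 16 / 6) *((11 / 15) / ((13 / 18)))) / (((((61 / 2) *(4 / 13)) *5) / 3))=3124 / 13725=0.23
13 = 13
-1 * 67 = -67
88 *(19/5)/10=836/25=33.44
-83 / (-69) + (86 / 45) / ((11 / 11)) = 3223 / 1035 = 3.11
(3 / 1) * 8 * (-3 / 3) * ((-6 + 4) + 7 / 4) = 6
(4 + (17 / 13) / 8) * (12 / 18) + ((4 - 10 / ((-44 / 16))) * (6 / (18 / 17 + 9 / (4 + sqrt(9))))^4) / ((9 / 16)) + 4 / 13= 585.37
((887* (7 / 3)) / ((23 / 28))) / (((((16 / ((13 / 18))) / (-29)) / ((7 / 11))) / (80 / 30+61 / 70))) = -12174464393 / 1639440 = -7425.99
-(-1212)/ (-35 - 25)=-101/ 5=-20.20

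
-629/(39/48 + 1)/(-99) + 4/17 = 182572/48807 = 3.74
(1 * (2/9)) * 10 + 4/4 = 29/9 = 3.22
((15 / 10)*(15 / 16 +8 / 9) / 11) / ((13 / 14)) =1841 / 6864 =0.27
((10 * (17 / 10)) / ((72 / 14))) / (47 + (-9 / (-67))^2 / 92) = 1755199 / 24956379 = 0.07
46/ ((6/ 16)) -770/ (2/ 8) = -8872/ 3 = -2957.33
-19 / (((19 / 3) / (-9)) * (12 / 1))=2.25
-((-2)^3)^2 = -64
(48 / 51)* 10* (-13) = -2080 / 17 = -122.35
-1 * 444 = -444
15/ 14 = 1.07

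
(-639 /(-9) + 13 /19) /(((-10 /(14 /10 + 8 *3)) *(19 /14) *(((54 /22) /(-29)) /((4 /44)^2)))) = 11704574 /893475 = 13.10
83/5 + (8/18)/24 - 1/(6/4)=4307/270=15.95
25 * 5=125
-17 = -17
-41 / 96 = -0.43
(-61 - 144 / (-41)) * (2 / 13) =-4714 / 533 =-8.84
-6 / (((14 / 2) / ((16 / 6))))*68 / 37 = -1088 / 259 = -4.20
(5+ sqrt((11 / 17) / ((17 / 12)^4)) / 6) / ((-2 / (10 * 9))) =-225 - 1080 * sqrt(187) / 4913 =-228.01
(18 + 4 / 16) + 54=289 / 4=72.25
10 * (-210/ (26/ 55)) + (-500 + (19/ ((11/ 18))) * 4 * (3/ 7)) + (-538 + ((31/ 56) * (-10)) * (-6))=-10798377/ 2002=-5393.79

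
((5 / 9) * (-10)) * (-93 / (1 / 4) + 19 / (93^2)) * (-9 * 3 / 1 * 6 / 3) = -321740900 / 2883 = -111599.34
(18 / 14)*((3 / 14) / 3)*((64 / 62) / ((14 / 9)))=648 / 10633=0.06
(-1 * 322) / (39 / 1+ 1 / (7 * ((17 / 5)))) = -833 / 101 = -8.25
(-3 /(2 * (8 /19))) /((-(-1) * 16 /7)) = -399 /256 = -1.56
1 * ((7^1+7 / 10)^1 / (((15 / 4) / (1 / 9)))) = 154 / 675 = 0.23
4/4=1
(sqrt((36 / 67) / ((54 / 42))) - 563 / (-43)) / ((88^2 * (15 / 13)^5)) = 371293 * sqrt(469) / 197000100000 + 209037959 / 252865800000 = 0.00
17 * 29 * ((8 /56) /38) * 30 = 7395 /133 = 55.60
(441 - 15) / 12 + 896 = 1863 / 2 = 931.50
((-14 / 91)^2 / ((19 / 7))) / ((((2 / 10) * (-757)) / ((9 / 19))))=-1260 / 46183813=-0.00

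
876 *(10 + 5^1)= 13140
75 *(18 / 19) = 1350 / 19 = 71.05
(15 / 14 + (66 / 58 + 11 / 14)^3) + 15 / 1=1551934441 / 66923416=23.19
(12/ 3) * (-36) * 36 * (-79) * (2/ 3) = 273024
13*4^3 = 832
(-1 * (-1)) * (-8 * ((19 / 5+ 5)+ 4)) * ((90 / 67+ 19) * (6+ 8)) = -9769984 / 335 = -29164.13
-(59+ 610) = -669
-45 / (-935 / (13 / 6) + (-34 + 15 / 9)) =1755 / 18091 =0.10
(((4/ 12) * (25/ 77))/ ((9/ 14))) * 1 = 50/ 297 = 0.17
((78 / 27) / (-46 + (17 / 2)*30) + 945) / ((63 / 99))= 1777571 / 1197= 1485.02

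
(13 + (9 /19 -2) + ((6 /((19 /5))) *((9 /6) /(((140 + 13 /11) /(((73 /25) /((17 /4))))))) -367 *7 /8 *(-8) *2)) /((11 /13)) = 167900175404 /27589045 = 6085.76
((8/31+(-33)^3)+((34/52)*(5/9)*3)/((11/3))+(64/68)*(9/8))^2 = 29335799105647965225/22717121284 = 1291351960.44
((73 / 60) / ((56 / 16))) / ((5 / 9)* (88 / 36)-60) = -1971 / 332500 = -0.01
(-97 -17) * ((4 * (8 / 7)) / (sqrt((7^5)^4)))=-3648 / 1977326743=-0.00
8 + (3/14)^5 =4302835/537824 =8.00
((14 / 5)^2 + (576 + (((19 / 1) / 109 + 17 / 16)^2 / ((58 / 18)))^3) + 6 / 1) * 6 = 30363171495306008786841711867 / 8577937750790221122764800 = 3539.68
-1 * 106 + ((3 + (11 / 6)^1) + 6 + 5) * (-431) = -41581 / 6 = -6930.17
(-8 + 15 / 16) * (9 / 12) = -339 / 64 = -5.30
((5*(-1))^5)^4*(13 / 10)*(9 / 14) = 2231597900390625 / 28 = 79699925013950.89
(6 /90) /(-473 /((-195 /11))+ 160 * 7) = 13 /223603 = 0.00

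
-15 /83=-0.18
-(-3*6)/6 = 3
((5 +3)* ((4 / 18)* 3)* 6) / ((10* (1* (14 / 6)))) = 48 / 35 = 1.37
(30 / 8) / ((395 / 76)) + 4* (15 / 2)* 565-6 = 1338633 / 79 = 16944.72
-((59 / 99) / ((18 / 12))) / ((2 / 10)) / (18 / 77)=-8.50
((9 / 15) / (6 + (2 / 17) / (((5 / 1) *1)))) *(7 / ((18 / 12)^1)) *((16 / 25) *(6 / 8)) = 357 / 1600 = 0.22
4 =4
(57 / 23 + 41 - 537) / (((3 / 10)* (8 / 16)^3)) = -908080 / 69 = -13160.58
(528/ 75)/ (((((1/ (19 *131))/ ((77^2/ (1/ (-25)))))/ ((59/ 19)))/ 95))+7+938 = -766198028575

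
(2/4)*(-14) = -7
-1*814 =-814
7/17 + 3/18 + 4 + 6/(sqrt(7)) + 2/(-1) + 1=6*sqrt(7)/7 + 365/102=5.85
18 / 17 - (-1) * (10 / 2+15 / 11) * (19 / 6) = 11899 / 561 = 21.21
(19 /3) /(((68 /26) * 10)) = 0.24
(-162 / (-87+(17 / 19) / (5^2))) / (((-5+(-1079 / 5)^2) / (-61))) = -58674375 / 24043651864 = -0.00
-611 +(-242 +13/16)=-13635/16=-852.19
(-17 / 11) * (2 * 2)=-68 / 11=-6.18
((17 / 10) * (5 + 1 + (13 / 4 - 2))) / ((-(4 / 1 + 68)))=-0.17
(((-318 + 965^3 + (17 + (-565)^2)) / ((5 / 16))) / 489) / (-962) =-7191608392 / 1176045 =-6115.08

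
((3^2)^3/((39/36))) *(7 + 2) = 78732/13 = 6056.31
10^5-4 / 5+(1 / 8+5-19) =3999413 / 40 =99985.32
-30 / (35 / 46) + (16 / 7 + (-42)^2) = 12088 / 7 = 1726.86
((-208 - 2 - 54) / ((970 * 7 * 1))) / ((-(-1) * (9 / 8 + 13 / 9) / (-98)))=133056 / 89725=1.48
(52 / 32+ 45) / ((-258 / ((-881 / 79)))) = 2.02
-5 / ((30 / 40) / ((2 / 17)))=-40 / 51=-0.78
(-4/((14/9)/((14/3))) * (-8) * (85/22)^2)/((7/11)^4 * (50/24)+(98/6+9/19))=4783759200/57244787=83.57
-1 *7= -7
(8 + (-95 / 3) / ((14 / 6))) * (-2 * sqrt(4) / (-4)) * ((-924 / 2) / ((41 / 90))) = 231660 / 41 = 5650.24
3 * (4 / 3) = 4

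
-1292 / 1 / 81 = -1292 / 81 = -15.95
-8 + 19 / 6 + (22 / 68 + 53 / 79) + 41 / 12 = -6805 / 16116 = -0.42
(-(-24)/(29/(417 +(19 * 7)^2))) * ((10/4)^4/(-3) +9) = -1747229/29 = -60249.28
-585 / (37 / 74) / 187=-6.26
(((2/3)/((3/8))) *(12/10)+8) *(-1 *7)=-1064/15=-70.93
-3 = -3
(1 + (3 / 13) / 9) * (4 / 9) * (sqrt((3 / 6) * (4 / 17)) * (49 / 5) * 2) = 3136 * sqrt(34) / 5967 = 3.06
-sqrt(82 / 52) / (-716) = sqrt(1066) / 18616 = 0.00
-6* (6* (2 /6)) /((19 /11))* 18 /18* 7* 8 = -7392 /19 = -389.05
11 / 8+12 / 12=19 / 8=2.38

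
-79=-79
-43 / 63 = -0.68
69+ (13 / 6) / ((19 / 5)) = 7931 / 114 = 69.57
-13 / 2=-6.50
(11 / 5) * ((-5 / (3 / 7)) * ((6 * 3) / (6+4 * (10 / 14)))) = -1617 / 31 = -52.16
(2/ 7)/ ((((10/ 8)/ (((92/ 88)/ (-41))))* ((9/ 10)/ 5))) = -920/ 28413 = -0.03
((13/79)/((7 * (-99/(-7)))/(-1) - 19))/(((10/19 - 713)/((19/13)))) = 361/126191914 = 0.00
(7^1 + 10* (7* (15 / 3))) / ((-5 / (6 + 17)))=-8211 / 5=-1642.20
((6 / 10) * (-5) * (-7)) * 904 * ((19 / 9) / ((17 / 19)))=2284408 / 51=44792.31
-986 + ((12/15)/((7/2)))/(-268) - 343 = -3116507/2345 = -1329.00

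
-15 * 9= -135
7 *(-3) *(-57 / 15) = 399 / 5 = 79.80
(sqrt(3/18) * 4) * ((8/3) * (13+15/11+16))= 5344 * sqrt(6)/99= 132.22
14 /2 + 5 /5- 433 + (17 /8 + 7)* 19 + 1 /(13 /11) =-26081 /104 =-250.78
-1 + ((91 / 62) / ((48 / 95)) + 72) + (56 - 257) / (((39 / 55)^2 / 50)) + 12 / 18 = -10015174675 / 502944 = -19913.10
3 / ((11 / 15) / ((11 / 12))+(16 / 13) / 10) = 13 / 4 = 3.25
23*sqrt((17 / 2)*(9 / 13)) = 55.79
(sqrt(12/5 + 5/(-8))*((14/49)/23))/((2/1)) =sqrt(710)/3220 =0.01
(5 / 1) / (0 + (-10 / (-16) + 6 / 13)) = 520 / 113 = 4.60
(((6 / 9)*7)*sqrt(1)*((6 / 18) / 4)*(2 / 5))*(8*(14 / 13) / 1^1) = 784 / 585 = 1.34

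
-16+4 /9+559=4891 /9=543.44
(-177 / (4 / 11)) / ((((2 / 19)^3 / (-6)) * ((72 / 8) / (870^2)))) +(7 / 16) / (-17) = 57278670144293 / 272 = 210583346118.72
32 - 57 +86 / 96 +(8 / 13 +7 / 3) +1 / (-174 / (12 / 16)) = -382907 / 18096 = -21.16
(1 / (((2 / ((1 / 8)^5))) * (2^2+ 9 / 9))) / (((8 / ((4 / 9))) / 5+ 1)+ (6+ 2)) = 1 / 4128768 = 0.00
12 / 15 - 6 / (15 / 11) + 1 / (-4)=-77 / 20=-3.85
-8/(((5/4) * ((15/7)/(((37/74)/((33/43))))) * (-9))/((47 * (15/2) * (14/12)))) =396116/4455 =88.91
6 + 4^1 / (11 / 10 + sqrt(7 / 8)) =1282 / 67 - 200* sqrt(14) / 67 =7.97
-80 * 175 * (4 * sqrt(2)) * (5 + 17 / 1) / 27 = -1232000 * sqrt(2) / 27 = -64530.04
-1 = -1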